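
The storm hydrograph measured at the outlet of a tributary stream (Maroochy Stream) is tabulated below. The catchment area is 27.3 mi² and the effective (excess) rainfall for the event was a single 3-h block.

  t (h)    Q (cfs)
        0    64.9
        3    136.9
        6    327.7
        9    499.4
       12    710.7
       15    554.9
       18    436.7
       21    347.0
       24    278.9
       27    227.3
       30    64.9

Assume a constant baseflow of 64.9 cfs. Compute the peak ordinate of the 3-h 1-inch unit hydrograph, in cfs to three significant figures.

Direct runoff: 0.0, 72.0, 262.8, 434.5, 645.8, 490.0, 371.8, 282.1, 214.0, 162.4, 0.0 cfs; ΣQ_DR = 2935 cfs, peak = 645.8 cfs.
Runoff depth d = ΣQ_DR·Δt / A = 2935 × 10800 / (27.3 mi²) = 0.4999 in.
The 1-inch UH is the DRH scaled by (1 in)/d, so U_p = 645.8 × 1/0.4999 = 1290 cfs.

U_p ≈ 1290 cfs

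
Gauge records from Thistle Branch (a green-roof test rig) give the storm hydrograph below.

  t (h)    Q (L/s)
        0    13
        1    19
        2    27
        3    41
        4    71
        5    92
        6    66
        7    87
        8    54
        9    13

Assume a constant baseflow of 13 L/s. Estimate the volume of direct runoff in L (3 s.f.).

Direct-runoff ordinates (Q − Q_b): 0.0, 6.0, 14.0, 28.0, 58.0, 79.0, 53.0, 74.0, 41.0, 0.0 L/s.
ΣQ_DR = 353.0 L/s.
With Δt = 1 h = 3600 s, V = ΣQ_DR · Δt = 353.0 × 3600 = 1.27 × 10^6 L.

V ≈ 1.27 × 10^6 L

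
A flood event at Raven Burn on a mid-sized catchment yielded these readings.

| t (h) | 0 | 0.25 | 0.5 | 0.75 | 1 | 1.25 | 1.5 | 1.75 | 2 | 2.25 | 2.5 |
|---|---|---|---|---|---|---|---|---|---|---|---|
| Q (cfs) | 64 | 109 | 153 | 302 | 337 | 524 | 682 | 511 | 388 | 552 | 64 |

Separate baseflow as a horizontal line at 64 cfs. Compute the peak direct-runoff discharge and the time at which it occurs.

Subtracting baseflow gives direct-runoff ordinates: 0.0, 45.0, 89.0, 238.0, 273.0, 460.0, 618.0, 447.0, 324.0, 488.0, 0.0 cfs.
The maximum is 618.0 cfs, occurring at the reading for t = 1.5 h.

Q_p = 618.0 cfs at t = 1.5 h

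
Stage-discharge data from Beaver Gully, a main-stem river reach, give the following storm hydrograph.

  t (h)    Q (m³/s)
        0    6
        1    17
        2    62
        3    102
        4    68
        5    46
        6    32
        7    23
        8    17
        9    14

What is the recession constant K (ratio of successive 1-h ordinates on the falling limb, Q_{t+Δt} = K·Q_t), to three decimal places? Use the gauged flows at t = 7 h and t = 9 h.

Using the recession-limb readings at t = 7 h and t = 9 h: Q falls from 23 to 14 m³/s over 2 intervals.
K = (Q₂/Q₁)^(1/2) = (14/23)^(1/2) = 0.780.

K ≈ 0.780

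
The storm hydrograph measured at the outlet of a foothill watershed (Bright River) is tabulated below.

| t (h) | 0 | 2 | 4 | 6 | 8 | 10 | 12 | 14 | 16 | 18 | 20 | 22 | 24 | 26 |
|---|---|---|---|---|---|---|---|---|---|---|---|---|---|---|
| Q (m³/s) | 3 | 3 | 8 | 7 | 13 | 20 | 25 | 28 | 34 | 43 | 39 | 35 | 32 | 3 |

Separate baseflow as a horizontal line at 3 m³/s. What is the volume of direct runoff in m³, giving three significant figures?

V ≈ 1.81 × 10^6 m³

Direct-runoff ordinates (Q − Q_b): 0.0, 0.0, 5.0, 4.0, 10.0, 17.0, 22.0, 25.0, 31.0, 40.0, 36.0, 32.0, 29.0, 0.0 m³/s.
ΣQ_DR = 251.0 m³/s.
With Δt = 2 h = 7200 s, V = ΣQ_DR · Δt = 251.0 × 7200 = 1.81 × 10^6 m³.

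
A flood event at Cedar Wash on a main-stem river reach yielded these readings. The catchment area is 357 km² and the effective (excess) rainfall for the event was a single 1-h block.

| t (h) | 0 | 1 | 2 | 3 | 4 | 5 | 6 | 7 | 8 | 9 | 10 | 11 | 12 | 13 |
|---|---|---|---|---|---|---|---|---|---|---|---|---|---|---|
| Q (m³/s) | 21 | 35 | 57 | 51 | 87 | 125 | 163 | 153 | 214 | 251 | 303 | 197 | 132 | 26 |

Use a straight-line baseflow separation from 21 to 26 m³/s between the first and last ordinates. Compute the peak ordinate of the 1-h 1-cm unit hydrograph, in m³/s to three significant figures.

U_p ≈ 186 m³/s

Direct runoff: 0.00, 13.62, 35.23, 28.85, 64.46, 102.08, 139.69, 129.31, 189.92, 226.54, 278.15, 171.77, 106.38, 0.00 m³/s; ΣQ_DR = 1486 m³/s, peak = 278.15 m³/s.
Runoff depth d = ΣQ_DR·Δt / A = 1486 × 3600 / (357 km²) = 14.98 mm.
The 1-cm UH is the DRH scaled by (10 mm)/d, so U_p = 278.15 × 10/14.98 = 186 m³/s.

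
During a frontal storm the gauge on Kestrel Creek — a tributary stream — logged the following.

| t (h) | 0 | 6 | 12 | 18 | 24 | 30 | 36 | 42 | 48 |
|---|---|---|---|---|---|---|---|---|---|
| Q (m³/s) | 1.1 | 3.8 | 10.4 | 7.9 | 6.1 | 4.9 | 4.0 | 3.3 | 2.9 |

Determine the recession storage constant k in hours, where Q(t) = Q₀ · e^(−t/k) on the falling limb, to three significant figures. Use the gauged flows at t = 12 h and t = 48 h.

On the falling limb, Q drops from 10.4 to 2.9 m³/s between t = 12 h and t = 48 h (Δt = 36 h).
k = −Δt / ln(Q₂/Q₁) = −36 / ln(2.9/10.4) = 28.2 h.

k ≈ 28.2 h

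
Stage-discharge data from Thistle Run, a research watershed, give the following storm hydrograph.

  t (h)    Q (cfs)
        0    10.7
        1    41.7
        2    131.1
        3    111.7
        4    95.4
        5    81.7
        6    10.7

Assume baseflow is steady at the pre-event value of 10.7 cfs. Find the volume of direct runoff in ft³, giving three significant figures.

Direct-runoff ordinates (Q − Q_b): 0.0, 31.0, 120.4, 101.0, 84.7, 71.0, 0.0 cfs.
ΣQ_DR = 408.1 cfs.
With Δt = 1 h = 3600 s, V = ΣQ_DR · Δt = 408.1 × 3600 = 1.47 × 10^6 ft³.

V ≈ 1.47 × 10^6 ft³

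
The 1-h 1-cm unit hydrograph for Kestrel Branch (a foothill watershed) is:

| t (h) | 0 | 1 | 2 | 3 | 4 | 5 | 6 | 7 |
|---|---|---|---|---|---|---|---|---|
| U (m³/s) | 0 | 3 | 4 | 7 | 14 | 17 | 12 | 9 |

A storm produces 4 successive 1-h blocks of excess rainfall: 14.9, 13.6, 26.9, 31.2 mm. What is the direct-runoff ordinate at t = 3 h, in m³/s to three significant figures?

Q ≈ 23.9 m³/s

By discrete convolution, Q_j = Σ (P_i / 10 mm) · U_{j−i}.
At t = 3 h (j=3): Q = (14.9/10)·7 + (13.6/10)·4 + (26.9/10)·3 + (31.2/10)·0 = 23.9 m³/s.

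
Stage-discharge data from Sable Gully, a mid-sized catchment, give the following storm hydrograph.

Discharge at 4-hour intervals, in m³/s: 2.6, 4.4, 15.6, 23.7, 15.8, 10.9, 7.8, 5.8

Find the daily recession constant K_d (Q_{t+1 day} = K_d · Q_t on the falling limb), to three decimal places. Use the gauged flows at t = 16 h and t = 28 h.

Between t = 16 h and t = 28 h the flow falls from 15.8 to 5.8 m³/s over 3×4 h = 12 h.
Per-interval ratio K = (5.8/15.8)^(1/3) = 0.7160; K_d = K^(24/4) = 0.135.

K_d ≈ 0.135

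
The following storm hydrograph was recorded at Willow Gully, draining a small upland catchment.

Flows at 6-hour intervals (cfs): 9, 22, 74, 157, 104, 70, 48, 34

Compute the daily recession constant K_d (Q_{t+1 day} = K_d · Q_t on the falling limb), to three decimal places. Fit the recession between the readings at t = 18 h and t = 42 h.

Between t = 18 h and t = 42 h the flow falls from 157 to 34 cfs over 4×6 h = 24 h.
Per-interval ratio K = (34/157)^(1/4) = 0.6822; K_d = K^(24/6) = 0.217.

K_d ≈ 0.217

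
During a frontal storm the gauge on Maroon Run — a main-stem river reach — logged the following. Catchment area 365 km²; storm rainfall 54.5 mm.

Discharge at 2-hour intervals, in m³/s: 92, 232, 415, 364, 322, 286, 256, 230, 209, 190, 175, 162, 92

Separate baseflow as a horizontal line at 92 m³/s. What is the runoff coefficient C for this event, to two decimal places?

ΣQ_DR = 1829 m³/s; V = ΣQ_DR·Δt = 1.317 × 10^7 m³.
Runoff depth d = V / A = 36.08 mm.
C = d / P = 36.08 / 54.5 = 0.66.

C ≈ 0.66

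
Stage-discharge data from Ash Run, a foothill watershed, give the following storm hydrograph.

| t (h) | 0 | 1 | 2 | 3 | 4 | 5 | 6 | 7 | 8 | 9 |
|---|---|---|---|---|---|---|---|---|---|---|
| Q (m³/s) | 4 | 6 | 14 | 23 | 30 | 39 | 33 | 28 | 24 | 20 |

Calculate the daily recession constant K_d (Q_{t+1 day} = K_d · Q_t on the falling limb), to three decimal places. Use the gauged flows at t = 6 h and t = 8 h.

Between t = 6 h and t = 8 h the flow falls from 33 to 24 m³/s over 2×1 h = 2 h.
Per-interval ratio K = (24/33)^(1/2) = 0.8528; K_d = K^(24/1) = 0.022.

K_d ≈ 0.022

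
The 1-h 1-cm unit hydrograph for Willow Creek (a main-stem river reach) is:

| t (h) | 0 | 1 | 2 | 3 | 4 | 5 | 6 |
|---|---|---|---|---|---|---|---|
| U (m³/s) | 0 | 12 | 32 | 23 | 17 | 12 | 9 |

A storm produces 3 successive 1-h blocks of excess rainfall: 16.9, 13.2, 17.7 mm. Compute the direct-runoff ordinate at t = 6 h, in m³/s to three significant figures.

Q ≈ 61.1 m³/s

By discrete convolution, Q_j = Σ (P_i / 10 mm) · U_{j−i}.
At t = 6 h (j=6): Q = (16.9/10)·9 + (13.2/10)·12 + (17.7/10)·17 = 61.1 m³/s.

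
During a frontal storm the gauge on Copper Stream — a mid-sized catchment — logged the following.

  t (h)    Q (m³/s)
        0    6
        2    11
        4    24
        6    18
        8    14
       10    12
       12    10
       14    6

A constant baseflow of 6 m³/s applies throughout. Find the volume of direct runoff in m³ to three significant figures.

Direct-runoff ordinates (Q − Q_b): 0.0, 5.0, 18.0, 12.0, 8.0, 6.0, 4.0, 0.0 m³/s.
ΣQ_DR = 53.00 m³/s.
With Δt = 2 h = 7200 s, V = ΣQ_DR · Δt = 53.00 × 7200 = 3.82 × 10^5 m³.

V ≈ 3.82 × 10^5 m³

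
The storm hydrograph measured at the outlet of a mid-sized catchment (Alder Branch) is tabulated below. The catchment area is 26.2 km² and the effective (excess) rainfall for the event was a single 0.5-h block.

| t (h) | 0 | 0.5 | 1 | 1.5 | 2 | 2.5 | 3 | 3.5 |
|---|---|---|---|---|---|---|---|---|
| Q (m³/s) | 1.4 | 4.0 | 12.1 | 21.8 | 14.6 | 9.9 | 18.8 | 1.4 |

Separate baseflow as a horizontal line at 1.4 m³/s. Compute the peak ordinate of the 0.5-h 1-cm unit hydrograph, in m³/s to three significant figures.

U_p ≈ 40.8 m³/s

Direct runoff: 0.0, 2.6, 10.7, 20.4, 13.2, 8.5, 17.4, 0.0 m³/s; ΣQ_DR = 72.80 m³/s, peak = 20.4 m³/s.
Runoff depth d = ΣQ_DR·Δt / A = 72.80 × 1800 / (26.2 km²) = 5.002 mm.
The 1-cm UH is the DRH scaled by (10 mm)/d, so U_p = 20.4 × 10/5.002 = 40.8 m³/s.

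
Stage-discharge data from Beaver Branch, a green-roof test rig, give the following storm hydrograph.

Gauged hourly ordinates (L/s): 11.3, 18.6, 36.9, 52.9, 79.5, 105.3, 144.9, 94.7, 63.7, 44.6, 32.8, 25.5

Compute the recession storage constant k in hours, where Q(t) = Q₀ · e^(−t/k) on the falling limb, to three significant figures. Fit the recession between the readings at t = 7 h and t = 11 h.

On the falling limb, Q drops from 94.7 to 25.5 L/s between t = 7 h and t = 11 h (Δt = 4 h).
k = −Δt / ln(Q₂/Q₁) = −4 / ln(25.5/94.7) = 3.05 h.

k ≈ 3.05 h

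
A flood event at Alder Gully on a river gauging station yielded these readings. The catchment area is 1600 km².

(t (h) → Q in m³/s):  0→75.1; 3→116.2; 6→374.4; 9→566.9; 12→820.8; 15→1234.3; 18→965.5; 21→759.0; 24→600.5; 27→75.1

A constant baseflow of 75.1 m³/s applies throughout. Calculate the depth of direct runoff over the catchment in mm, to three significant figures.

d ≈ 32.6 mm

Direct runoff: 0.0, 41.1, 299.3, 491.8, 745.7, 1159.2, 890.4, 683.9, 525.4, 0.0 m³/s; ΣQ_DR = 4837 m³/s.
V = ΣQ_DR · Δt = 4837 × 10800 s = 5.224 × 10^7 m³.
Over A = 1600 km², depth = V / A = 32.6 mm.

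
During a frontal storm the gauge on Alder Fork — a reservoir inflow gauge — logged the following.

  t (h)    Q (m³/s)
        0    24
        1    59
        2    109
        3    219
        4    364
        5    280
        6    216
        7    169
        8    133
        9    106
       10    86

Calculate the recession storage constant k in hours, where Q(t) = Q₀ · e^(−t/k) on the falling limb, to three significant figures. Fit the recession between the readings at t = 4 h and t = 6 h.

On the falling limb, Q drops from 364 to 216 m³/s between t = 4 h and t = 6 h (Δt = 2 h).
k = −Δt / ln(Q₂/Q₁) = −2 / ln(216/364) = 3.83 h.

k ≈ 3.83 h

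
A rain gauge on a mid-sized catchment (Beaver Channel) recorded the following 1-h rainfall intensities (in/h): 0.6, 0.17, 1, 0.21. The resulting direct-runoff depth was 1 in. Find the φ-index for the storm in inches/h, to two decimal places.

Only the 2 blocks with intensity above φ contribute runoff: 0.6, 1 in/h.
Σ(I−φ)·Δt = d  ⇒  (0.6+1 − 2φ)·1 = 1
φ = (1.600 − 1/1) / 2 = 0.30 in/h.

φ ≈ 0.30 in/h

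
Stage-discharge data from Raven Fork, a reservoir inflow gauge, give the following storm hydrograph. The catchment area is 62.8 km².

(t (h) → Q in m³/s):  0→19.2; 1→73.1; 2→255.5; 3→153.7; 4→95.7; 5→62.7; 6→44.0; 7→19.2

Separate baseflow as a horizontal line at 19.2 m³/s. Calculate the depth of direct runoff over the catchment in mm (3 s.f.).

Direct runoff: 0.0, 53.9, 236.3, 134.5, 76.5, 43.5, 24.8, 0.0 m³/s; ΣQ_DR = 569.5 m³/s.
V = ΣQ_DR · Δt = 569.5 × 3600 s = 2.050 × 10^6 m³.
Over A = 62.8 km², depth = V / A = 32.6 mm.

d ≈ 32.6 mm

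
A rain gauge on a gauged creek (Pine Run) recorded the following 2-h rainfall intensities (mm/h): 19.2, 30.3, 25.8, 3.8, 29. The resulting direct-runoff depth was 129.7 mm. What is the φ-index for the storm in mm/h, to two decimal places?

Only the 4 blocks with intensity above φ contribute runoff: 19.2, 30.3, 25.8, 29 mm/h.
Σ(I−φ)·Δt = d  ⇒  (19.2+30.3+25.8+29 − 4φ)·2 = 129.7
φ = (104.3 − 129.7/2) / 4 = 9.86 mm/h.

φ ≈ 9.86 mm/h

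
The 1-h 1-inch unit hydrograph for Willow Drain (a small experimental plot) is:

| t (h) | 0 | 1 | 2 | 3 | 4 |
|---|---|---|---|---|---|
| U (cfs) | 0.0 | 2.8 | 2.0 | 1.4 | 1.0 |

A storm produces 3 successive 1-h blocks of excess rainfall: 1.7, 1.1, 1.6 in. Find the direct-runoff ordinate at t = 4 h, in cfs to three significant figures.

Q ≈ 6.44 cfs

By discrete convolution, Q_j = Σ (P_i / 1 in) · U_{j−i}.
At t = 4 h (j=4): Q = (1.7/1)·1.0 + (1.1/1)·1.4 + (1.6/1)·2.0 = 6.44 cfs.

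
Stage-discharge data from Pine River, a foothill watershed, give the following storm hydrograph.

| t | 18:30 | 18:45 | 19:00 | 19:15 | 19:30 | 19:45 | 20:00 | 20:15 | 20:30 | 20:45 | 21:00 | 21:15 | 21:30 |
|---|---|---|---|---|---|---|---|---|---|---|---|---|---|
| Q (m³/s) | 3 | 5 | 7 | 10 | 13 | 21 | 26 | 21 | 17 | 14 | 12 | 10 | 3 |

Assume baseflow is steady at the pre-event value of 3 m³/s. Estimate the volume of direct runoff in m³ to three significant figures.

Direct-runoff ordinates (Q − Q_b): 0.0, 2.0, 4.0, 7.0, 10.0, 18.0, 23.0, 18.0, 14.0, 11.0, 9.0, 7.0, 0.0 m³/s.
ΣQ_DR = 123.0 m³/s.
With Δt = 0.25 h = 900 s, V = ΣQ_DR · Δt = 123.0 × 900 = 1.11 × 10^5 m³.

V ≈ 1.11 × 10^5 m³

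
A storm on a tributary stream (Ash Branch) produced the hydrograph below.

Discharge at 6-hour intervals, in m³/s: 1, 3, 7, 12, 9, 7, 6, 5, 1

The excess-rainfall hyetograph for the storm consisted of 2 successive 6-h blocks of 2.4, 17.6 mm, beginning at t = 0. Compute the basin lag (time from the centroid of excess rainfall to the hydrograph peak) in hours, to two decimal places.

Centroid of excess rainfall: t_c = Σ P_i·t̄_i / ΣP_i = 8.2800 h (block centres at 3, 9 h).
Hydrograph peak occurs at t = 18 h, so basin lag t_L = 18 − 8.2800 = 9.72 h.

t_L ≈ 9.72 h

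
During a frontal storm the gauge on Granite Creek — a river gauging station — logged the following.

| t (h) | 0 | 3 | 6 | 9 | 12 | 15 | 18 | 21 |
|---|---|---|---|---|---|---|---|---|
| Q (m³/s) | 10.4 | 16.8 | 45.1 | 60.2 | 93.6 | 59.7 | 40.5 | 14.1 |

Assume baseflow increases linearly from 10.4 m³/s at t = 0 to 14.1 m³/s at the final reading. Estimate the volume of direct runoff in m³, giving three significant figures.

Direct-runoff ordinates (Q − Q_b): 0.00, 5.87, 33.64, 48.21, 81.09, 46.66, 26.93, 0.00 m³/s.
ΣQ_DR = 242.4 m³/s.
With Δt = 3 h = 10800 s, V = ΣQ_DR · Δt = 242.4 × 10800 = 2.62 × 10^6 m³.

V ≈ 2.62 × 10^6 m³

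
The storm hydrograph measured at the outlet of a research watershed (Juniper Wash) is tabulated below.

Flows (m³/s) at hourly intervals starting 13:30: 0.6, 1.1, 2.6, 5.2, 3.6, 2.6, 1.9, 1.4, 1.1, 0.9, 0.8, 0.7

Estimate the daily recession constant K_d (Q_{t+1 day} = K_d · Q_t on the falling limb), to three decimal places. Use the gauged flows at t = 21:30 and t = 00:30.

K_d ≈ 0.027

Between t = 21:30 and t = 00:30 the flow falls from 1.1 to 0.7 m³/s over 3×1 h = 3 h.
Per-interval ratio K = (0.7/1.1)^(1/3) = 0.8601; K_d = K^(24/1) = 0.027.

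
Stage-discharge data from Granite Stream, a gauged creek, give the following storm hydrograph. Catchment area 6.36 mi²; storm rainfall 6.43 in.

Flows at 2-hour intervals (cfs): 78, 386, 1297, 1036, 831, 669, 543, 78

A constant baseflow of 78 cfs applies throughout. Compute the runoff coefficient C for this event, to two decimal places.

C ≈ 0.33

ΣQ_DR = 4294 cfs; V = ΣQ_DR·Δt = 3.092 × 10^7 ft³.
Runoff depth d = V / A = 2.092 in.
C = d / P = 2.092 / 6.43 = 0.33.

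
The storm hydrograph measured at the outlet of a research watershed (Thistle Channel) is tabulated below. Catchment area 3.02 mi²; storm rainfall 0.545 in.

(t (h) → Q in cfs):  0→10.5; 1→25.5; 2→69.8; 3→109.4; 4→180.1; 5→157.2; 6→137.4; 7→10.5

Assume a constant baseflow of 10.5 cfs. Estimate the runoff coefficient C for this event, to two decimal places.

C ≈ 0.58

ΣQ_DR = 616.4 cfs; V = ΣQ_DR·Δt = 2.219 × 10^6 ft³.
Runoff depth d = V / A = 0.3163 in.
C = d / P = 0.3163 / 0.545 = 0.58.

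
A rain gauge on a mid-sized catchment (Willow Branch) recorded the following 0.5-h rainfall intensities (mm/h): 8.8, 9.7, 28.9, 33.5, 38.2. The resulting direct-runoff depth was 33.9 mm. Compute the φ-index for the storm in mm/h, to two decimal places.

φ ≈ 10.93 mm/h

Only the 3 blocks with intensity above φ contribute runoff: 28.9, 33.5, 38.2 mm/h.
Σ(I−φ)·Δt = d  ⇒  (28.9+33.5+38.2 − 3φ)·0.5 = 33.9
φ = (100.6 − 33.9/0.5) / 3 = 10.93 mm/h.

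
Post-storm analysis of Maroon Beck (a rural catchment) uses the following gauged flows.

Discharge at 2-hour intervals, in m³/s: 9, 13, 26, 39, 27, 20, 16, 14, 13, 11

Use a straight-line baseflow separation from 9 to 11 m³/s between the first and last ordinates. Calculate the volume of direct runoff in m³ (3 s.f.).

V ≈ 6.34 × 10^5 m³

Direct-runoff ordinates (Q − Q_b): 0.00, 3.78, 16.56, 29.33, 17.11, 9.89, 5.67, 3.44, 2.22, 0.00 m³/s.
ΣQ_DR = 88.00 m³/s.
With Δt = 2 h = 7200 s, V = ΣQ_DR · Δt = 88.00 × 7200 = 6.34 × 10^5 m³.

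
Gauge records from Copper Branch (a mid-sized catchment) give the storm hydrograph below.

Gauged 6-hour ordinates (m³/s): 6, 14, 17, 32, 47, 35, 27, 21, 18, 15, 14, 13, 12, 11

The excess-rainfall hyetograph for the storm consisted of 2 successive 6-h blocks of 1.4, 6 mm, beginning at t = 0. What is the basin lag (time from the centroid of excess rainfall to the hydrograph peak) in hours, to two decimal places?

Centroid of excess rainfall: t_c = Σ P_i·t̄_i / ΣP_i = 7.8649 h (block centres at 3, 9 h).
Hydrograph peak occurs at t = 24 h, so basin lag t_L = 24 − 7.8649 = 16.14 h.

t_L ≈ 16.14 h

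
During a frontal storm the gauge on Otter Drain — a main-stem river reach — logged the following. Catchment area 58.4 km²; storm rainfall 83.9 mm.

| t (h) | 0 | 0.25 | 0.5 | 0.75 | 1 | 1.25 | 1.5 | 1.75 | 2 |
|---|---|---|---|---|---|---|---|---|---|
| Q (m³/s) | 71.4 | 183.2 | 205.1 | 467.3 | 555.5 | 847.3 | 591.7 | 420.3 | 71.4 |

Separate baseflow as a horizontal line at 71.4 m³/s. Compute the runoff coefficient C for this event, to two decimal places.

ΣQ_DR = 2771 m³/s; V = ΣQ_DR·Δt = 2.494 × 10^6 m³.
Runoff depth d = V / A = 42.70 mm.
C = d / P = 42.70 / 83.9 = 0.51.

C ≈ 0.51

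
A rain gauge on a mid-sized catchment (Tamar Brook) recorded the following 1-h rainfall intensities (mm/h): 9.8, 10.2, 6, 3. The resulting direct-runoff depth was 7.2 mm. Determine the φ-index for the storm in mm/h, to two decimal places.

Only the 2 blocks with intensity above φ contribute runoff: 9.8, 10.2 mm/h.
Σ(I−φ)·Δt = d  ⇒  (9.8+10.2 − 2φ)·1 = 7.2
φ = (20.00 − 7.2/1) / 2 = 6.40 mm/h.

φ ≈ 6.40 mm/h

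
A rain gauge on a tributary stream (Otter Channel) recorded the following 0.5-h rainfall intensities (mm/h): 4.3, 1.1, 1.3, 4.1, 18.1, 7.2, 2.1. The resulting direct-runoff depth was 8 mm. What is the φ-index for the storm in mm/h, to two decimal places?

φ ≈ 4.65 mm/h

Only the 2 blocks with intensity above φ contribute runoff: 18.1, 7.2 mm/h.
Σ(I−φ)·Δt = d  ⇒  (18.1+7.2 − 2φ)·0.5 = 8
φ = (25.30 − 8/0.5) / 2 = 4.65 mm/h.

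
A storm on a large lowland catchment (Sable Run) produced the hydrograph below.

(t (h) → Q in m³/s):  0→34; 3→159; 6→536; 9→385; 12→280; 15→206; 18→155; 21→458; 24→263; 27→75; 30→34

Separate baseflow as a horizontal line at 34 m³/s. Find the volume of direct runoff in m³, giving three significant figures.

V ≈ 2.39 × 10^7 m³

Direct-runoff ordinates (Q − Q_b): 0.0, 125.0, 502.0, 351.0, 246.0, 172.0, 121.0, 424.0, 229.0, 41.0, 0.0 m³/s.
ΣQ_DR = 2211 m³/s.
With Δt = 3 h = 10800 s, V = ΣQ_DR · Δt = 2211 × 10800 = 2.39 × 10^7 m³.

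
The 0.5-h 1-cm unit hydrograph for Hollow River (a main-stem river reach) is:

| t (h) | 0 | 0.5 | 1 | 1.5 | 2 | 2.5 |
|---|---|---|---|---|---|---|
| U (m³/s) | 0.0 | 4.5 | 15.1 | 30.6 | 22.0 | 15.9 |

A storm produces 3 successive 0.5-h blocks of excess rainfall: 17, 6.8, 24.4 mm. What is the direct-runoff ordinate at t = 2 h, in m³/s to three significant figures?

By discrete convolution, Q_j = Σ (P_i / 10 mm) · U_{j−i}.
At t = 2 h (j=4): Q = (17/10)·22.0 + (6.8/10)·30.6 + (24.4/10)·15.1 = 95.1 m³/s.

Q ≈ 95.1 m³/s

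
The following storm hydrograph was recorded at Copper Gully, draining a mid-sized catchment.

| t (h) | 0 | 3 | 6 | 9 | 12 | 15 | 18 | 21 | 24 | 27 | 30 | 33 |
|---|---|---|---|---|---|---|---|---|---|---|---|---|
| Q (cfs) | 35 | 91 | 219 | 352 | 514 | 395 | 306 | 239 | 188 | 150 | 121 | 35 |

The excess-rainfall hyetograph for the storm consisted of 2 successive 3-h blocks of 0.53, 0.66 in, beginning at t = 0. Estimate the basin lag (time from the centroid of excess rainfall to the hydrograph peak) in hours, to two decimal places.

t_L ≈ 8.84 h

Centroid of excess rainfall: t_c = Σ P_i·t̄_i / ΣP_i = 3.1639 h (block centres at 1.5, 4.5 h).
Hydrograph peak occurs at t = 12 h, so basin lag t_L = 12 − 3.1639 = 8.84 h.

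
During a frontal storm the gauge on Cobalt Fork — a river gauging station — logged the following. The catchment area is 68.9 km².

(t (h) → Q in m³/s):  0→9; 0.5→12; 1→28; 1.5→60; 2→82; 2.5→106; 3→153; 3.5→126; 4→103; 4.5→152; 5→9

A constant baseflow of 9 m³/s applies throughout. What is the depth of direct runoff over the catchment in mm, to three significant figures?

Direct runoff: 0.0, 3.0, 19.0, 51.0, 73.0, 97.0, 144.0, 117.0, 94.0, 143.0, 0.0 m³/s; ΣQ_DR = 741.0 m³/s.
V = ΣQ_DR · Δt = 741.0 × 1800 s = 1.334 × 10^6 m³.
Over A = 68.9 km², depth = V / A = 19.4 mm.

d ≈ 19.4 mm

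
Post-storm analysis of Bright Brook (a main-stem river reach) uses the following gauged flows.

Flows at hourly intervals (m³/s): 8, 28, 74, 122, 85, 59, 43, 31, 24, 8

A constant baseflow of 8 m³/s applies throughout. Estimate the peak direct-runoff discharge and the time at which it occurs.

Q_p = 114.0 m³/s at t = 3 h

Subtracting baseflow gives direct-runoff ordinates: 0.0, 20.0, 66.0, 114.0, 77.0, 51.0, 35.0, 23.0, 16.0, 0.0 m³/s.
The maximum is 114.0 m³/s, occurring at the reading for t = 3 h.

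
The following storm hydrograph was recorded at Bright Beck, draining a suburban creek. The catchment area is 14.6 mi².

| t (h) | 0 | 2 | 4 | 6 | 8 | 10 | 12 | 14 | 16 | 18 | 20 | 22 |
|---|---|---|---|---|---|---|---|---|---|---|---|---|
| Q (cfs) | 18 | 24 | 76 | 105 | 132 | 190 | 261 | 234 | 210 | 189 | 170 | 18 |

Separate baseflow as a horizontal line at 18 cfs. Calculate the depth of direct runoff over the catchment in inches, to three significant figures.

d ≈ 0.300 in

Direct runoff: 0.0, 6.0, 58.0, 87.0, 114.0, 172.0, 243.0, 216.0, 192.0, 171.0, 152.0, 0.0 cfs; ΣQ_DR = 1411 cfs.
V = ΣQ_DR · Δt = 1411 × 7200 s = 1.016 × 10^7 ft³.
Over A = 14.6 mi², depth = V / A = 0.300 in.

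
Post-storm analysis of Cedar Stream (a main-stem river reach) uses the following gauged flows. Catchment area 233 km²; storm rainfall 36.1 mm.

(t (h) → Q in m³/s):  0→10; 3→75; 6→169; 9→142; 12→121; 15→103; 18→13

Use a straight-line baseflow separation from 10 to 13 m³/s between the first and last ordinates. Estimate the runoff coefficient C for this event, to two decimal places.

ΣQ_DR = 552.5 m³/s; V = ΣQ_DR·Δt = 5.967 × 10^6 m³.
Runoff depth d = V / A = 25.61 mm.
C = d / P = 25.61 / 36.1 = 0.71.

C ≈ 0.71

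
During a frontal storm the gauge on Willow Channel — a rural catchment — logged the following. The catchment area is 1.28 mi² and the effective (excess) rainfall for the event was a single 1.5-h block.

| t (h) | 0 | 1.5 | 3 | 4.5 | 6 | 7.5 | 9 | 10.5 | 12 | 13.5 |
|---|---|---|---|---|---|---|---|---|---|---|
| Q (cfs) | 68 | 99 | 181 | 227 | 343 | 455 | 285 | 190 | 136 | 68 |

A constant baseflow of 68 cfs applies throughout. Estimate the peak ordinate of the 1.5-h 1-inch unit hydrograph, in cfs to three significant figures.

Direct runoff: 0.0, 31.0, 113.0, 159.0, 275.0, 387.0, 217.0, 122.0, 68.0, 0.0 cfs; ΣQ_DR = 1372 cfs, peak = 387.0 cfs.
Runoff depth d = ΣQ_DR·Δt / A = 1372 × 5400 / (1.28 mi²) = 2.491 in.
The 1-inch UH is the DRH scaled by (1 in)/d, so U_p = 387.0 × 1/2.491 = 155 cfs.

U_p ≈ 155 cfs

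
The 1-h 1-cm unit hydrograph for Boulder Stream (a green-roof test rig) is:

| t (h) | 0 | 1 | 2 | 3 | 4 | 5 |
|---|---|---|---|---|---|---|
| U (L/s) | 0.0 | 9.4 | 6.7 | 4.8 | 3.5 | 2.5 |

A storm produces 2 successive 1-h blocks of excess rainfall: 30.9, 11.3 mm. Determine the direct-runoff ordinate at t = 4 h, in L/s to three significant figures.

Q ≈ 16.2 L/s

By discrete convolution, Q_j = Σ (P_i / 10 mm) · U_{j−i}.
At t = 4 h (j=4): Q = (30.9/10)·3.5 + (11.3/10)·4.8 = 16.2 L/s.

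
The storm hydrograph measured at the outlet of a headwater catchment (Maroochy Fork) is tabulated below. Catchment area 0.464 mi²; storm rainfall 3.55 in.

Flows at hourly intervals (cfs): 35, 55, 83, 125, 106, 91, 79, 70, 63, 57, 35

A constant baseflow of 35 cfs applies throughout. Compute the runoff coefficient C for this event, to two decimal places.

C ≈ 0.39

ΣQ_DR = 414.0 cfs; V = ΣQ_DR·Δt = 1.490 × 10^6 ft³.
Runoff depth d = V / A = 1.383 in.
C = d / P = 1.383 / 3.55 = 0.39.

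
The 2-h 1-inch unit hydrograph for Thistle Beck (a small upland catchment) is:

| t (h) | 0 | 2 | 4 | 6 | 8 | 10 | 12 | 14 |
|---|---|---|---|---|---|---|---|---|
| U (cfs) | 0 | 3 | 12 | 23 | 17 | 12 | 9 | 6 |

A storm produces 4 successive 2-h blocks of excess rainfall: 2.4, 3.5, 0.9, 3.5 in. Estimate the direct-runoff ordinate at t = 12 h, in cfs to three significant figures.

By discrete convolution, Q_j = Σ (P_i / 1 in) · U_{j−i}.
At t = 12 h (j=6): Q = (2.4/1)·9 + (3.5/1)·12 + (0.9/1)·17 + (3.5/1)·23 = 159 cfs.

Q ≈ 159 cfs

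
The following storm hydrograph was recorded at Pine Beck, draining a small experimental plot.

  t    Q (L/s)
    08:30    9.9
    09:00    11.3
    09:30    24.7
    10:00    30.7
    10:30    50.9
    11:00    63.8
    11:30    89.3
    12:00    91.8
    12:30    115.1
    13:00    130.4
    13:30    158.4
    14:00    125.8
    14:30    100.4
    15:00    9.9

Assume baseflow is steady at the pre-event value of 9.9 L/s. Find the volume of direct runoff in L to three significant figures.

Direct-runoff ordinates (Q − Q_b): 0.0, 1.4, 14.8, 20.8, 41.0, 53.9, 79.4, 81.9, 105.2, 120.5, 148.5, 115.9, 90.5, 0.0 L/s.
ΣQ_DR = 873.8 L/s.
With Δt = 0.5 h = 1800 s, V = ΣQ_DR · Δt = 873.8 × 1800 = 1.57 × 10^6 L.

V ≈ 1.57 × 10^6 L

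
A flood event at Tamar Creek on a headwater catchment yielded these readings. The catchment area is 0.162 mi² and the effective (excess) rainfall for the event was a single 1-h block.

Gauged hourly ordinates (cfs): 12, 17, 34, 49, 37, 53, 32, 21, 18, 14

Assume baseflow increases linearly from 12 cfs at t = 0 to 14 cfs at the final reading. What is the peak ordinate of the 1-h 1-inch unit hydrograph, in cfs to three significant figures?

U_p ≈ 26.6 cfs

Direct runoff: 0.00, 4.78, 21.56, 36.33, 24.11, 39.89, 18.67, 7.44, 4.22, 0.00 cfs; ΣQ_DR = 157.0 cfs, peak = 39.89 cfs.
Runoff depth d = ΣQ_DR·Δt / A = 157.0 × 3600 / (0.162 mi²) = 1.502 in.
The 1-inch UH is the DRH scaled by (1 in)/d, so U_p = 39.89 × 1/1.502 = 26.6 cfs.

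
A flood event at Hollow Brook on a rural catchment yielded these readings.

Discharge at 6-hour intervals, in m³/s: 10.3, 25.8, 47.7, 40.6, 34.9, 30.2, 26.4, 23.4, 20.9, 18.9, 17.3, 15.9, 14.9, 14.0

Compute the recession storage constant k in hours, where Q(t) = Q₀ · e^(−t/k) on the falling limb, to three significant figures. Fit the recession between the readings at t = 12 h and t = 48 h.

On the falling limb, Q drops from 47.7 to 20.9 m³/s between t = 12 h and t = 48 h (Δt = 36 h).
k = −Δt / ln(Q₂/Q₁) = −36 / ln(20.9/47.7) = 43.6 h.

k ≈ 43.6 h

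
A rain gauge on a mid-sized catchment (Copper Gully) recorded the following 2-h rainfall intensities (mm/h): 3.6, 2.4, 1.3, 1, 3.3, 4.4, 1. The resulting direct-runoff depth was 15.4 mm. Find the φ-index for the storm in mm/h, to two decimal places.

Only the 4 blocks with intensity above φ contribute runoff: 3.6, 2.4, 3.3, 4.4 mm/h.
Σ(I−φ)·Δt = d  ⇒  (3.6+2.4+3.3+4.4 − 4φ)·2 = 15.4
φ = (13.70 − 15.4/2) / 4 = 1.50 mm/h.

φ ≈ 1.50 mm/h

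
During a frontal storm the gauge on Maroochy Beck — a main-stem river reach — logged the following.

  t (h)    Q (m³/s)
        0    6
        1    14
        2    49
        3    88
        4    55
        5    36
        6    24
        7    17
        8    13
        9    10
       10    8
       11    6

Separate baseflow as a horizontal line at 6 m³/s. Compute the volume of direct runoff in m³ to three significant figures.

V ≈ 9.14 × 10^5 m³

Direct-runoff ordinates (Q − Q_b): 0.0, 8.0, 43.0, 82.0, 49.0, 30.0, 18.0, 11.0, 7.0, 4.0, 2.0, 0.0 m³/s.
ΣQ_DR = 254.0 m³/s.
With Δt = 1 h = 3600 s, V = ΣQ_DR · Δt = 254.0 × 3600 = 9.14 × 10^5 m³.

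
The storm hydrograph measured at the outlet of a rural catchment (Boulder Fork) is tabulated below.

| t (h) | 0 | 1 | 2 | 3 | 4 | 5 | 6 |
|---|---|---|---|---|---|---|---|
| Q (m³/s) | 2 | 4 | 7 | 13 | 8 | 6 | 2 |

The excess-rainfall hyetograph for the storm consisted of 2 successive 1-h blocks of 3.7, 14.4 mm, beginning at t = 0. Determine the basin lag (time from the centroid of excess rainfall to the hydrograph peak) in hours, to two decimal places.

Centroid of excess rainfall: t_c = Σ P_i·t̄_i / ΣP_i = 1.2956 h (block centres at 0.5, 1.5 h).
Hydrograph peak occurs at t = 3 h, so basin lag t_L = 3 − 1.2956 = 1.70 h.

t_L ≈ 1.70 h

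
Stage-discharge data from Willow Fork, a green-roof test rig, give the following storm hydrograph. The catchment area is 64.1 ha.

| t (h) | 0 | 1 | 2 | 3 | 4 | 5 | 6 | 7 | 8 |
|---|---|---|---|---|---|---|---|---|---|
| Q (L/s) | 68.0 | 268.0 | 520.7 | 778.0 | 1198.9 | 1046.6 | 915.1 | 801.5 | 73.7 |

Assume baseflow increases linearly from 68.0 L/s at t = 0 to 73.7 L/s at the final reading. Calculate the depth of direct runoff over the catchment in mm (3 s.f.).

d ≈ 28.3 mm

Direct runoff: 0.00, 199.29, 451.27, 707.86, 1128.05, 975.04, 842.83, 728.51, 0.00 L/s; ΣQ_DR = 5033 L/s.
V = ΣQ_DR · Δt = 5033 × 3600 s = 1.812 × 10^7 L.
Over A = 64.1 ha, depth = V / A = 28.3 mm.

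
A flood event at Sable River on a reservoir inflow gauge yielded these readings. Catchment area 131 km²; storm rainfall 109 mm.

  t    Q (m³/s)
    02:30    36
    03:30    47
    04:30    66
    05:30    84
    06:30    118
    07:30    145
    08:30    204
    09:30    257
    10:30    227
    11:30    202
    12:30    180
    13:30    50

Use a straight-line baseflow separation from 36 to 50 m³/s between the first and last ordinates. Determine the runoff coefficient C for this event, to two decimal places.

ΣQ_DR = 1100 m³/s; V = ΣQ_DR·Δt = 3.960 × 10^6 m³.
Runoff depth d = V / A = 30.23 mm.
C = d / P = 30.23 / 109 = 0.28.

C ≈ 0.28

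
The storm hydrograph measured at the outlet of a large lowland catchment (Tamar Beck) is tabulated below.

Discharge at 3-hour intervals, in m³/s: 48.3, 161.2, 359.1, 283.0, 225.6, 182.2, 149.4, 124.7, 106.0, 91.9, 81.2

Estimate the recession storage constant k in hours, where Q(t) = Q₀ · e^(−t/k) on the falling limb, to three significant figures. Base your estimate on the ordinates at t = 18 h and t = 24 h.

k ≈ 17.5 h

On the falling limb, Q drops from 149.4 to 106.0 m³/s between t = 18 h and t = 24 h (Δt = 6 h).
k = −Δt / ln(Q₂/Q₁) = −6 / ln(106.0/149.4) = 17.5 h.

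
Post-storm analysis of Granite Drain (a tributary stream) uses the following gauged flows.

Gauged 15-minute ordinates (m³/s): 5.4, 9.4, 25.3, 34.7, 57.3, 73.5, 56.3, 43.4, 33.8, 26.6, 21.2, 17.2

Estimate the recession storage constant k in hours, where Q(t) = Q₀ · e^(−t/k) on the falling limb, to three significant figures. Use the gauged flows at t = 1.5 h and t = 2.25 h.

k ≈ 1.00 h

On the falling limb, Q drops from 56.3 to 26.6 m³/s between t = 1.5 h and t = 2.25 h (Δt = 0.75 h).
k = −Δt / ln(Q₂/Q₁) = −0.75 / ln(26.6/56.3) = 1.00 h.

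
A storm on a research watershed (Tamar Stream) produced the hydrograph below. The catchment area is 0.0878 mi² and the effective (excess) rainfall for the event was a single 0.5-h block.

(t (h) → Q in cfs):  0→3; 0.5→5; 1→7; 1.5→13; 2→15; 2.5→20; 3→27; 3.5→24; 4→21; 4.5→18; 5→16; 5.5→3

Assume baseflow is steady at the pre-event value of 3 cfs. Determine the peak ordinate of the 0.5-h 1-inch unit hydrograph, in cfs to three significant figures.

Direct runoff: 0.0, 2.0, 4.0, 10.0, 12.0, 17.0, 24.0, 21.0, 18.0, 15.0, 13.0, 0.0 cfs; ΣQ_DR = 136.0 cfs, peak = 24.0 cfs.
Runoff depth d = ΣQ_DR·Δt / A = 136.0 × 1800 / (0.0878 mi²) = 1.200 in.
The 1-inch UH is the DRH scaled by (1 in)/d, so U_p = 24.0 × 1/1.200 = 20.0 cfs.

U_p ≈ 20.0 cfs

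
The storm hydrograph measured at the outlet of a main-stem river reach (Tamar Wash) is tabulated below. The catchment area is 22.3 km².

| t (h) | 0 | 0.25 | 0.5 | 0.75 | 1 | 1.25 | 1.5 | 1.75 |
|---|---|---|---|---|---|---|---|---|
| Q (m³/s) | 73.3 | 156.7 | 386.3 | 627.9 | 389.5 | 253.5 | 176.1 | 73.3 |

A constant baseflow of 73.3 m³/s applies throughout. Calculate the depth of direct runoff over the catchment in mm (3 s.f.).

d ≈ 62.6 mm

Direct runoff: 0.0, 83.4, 313.0, 554.6, 316.2, 180.2, 102.8, 0.0 m³/s; ΣQ_DR = 1550 m³/s.
V = ΣQ_DR · Δt = 1550 × 900 s = 1.395 × 10^6 m³.
Over A = 22.3 km², depth = V / A = 62.6 mm.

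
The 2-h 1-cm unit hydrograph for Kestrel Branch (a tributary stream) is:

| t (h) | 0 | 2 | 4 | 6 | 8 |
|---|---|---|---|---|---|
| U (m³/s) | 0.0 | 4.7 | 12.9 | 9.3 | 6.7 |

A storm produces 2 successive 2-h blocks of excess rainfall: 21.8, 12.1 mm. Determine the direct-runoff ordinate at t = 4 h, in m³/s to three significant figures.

Q ≈ 33.8 m³/s

By discrete convolution, Q_j = Σ (P_i / 10 mm) · U_{j−i}.
At t = 4 h (j=2): Q = (21.8/10)·12.9 + (12.1/10)·4.7 = 33.8 m³/s.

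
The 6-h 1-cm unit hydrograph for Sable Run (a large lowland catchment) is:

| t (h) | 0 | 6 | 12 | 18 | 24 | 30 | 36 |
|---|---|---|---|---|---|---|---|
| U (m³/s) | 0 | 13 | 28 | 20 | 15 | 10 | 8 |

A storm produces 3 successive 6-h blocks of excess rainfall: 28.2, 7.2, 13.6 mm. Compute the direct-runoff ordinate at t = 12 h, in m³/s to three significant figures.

By discrete convolution, Q_j = Σ (P_i / 10 mm) · U_{j−i}.
At t = 12 h (j=2): Q = (28.2/10)·28 + (7.2/10)·13 + (13.6/10)·0 = 88.3 m³/s.

Q ≈ 88.3 m³/s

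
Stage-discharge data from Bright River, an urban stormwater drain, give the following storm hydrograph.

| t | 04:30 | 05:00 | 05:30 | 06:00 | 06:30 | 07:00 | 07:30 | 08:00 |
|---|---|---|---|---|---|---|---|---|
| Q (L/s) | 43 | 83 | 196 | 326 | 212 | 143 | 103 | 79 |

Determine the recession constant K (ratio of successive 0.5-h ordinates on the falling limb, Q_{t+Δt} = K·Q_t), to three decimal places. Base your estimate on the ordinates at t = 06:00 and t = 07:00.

K ≈ 0.662

Using the recession-limb readings at t = 06:00 and t = 07:00: Q falls from 326 to 143 L/s over 2 intervals.
K = (Q₂/Q₁)^(1/2) = (143/326)^(1/2) = 0.662.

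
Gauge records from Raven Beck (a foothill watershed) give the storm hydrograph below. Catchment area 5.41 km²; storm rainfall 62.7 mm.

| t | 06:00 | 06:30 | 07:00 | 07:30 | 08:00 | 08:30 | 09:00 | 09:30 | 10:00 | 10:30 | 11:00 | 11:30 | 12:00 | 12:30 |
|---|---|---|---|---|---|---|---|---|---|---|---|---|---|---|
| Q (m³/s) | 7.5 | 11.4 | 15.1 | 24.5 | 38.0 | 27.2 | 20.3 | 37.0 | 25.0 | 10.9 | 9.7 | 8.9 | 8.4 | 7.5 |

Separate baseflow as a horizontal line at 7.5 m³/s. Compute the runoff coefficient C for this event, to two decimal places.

ΣQ_DR = 146.4 m³/s; V = ΣQ_DR·Δt = 2.635 × 10^5 m³.
Runoff depth d = V / A = 48.71 mm.
C = d / P = 48.71 / 62.7 = 0.78.

C ≈ 0.78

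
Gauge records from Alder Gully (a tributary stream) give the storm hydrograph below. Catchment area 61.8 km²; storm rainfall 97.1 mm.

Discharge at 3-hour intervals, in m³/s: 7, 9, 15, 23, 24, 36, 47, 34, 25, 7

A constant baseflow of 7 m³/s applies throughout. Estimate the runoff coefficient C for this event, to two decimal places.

C ≈ 0.28

ΣQ_DR = 157.0 m³/s; V = ΣQ_DR·Δt = 1.696 × 10^6 m³.
Runoff depth d = V / A = 27.44 mm.
C = d / P = 27.44 / 97.1 = 0.28.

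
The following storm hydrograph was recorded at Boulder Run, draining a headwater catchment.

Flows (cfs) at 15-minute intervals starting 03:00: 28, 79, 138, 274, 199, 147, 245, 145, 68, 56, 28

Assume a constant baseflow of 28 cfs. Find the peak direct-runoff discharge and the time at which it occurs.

Subtracting baseflow gives direct-runoff ordinates: 0.0, 51.0, 110.0, 246.0, 171.0, 119.0, 217.0, 117.0, 40.0, 28.0, 0.0 cfs.
The maximum is 246.0 cfs, occurring at the reading for t = 03:45.

Q_p = 246.0 cfs at t = 03:45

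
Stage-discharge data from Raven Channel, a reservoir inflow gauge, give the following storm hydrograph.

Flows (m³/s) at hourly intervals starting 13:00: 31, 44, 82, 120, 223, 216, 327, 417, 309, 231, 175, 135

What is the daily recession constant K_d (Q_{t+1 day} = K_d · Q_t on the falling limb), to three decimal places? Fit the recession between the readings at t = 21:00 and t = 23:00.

K_d ≈ 0.001

Between t = 21:00 and t = 23:00 the flow falls from 309 to 175 m³/s over 2×1 h = 2 h.
Per-interval ratio K = (175/309)^(1/2) = 0.7526; K_d = K^(24/1) = 0.001.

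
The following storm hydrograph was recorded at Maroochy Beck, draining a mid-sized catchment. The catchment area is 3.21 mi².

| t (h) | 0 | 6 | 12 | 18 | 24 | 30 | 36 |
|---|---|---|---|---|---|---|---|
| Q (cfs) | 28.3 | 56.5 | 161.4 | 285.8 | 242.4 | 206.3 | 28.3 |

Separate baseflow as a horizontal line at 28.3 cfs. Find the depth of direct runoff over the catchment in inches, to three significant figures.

d ≈ 2.35 in

Direct runoff: 0.0, 28.2, 133.1, 257.5, 214.1, 178.0, 0.0 cfs; ΣQ_DR = 810.9 cfs.
V = ΣQ_DR · Δt = 810.9 × 21600 s = 1.752 × 10^7 ft³.
Over A = 3.21 mi², depth = V / A = 2.35 in.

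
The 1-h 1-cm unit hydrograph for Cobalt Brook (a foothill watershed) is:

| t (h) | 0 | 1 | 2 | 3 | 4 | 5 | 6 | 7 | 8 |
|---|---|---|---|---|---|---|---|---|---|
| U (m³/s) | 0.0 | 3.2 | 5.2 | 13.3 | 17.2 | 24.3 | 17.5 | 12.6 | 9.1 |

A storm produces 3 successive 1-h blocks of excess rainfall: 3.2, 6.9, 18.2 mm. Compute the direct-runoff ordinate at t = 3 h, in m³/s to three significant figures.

By discrete convolution, Q_j = Σ (P_i / 10 mm) · U_{j−i}.
At t = 3 h (j=3): Q = (3.2/10)·13.3 + (6.9/10)·5.2 + (18.2/10)·3.2 = 13.7 m³/s.

Q ≈ 13.7 m³/s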